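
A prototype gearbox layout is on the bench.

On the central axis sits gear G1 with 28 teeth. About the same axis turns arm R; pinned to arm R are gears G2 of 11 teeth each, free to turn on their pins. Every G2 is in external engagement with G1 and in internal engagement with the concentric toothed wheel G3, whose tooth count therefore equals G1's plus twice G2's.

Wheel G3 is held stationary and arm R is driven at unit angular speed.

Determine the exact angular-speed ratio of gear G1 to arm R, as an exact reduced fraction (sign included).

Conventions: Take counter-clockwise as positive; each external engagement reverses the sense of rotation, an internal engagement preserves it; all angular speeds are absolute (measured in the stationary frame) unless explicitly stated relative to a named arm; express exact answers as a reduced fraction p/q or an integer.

planetary set (28T centre, 11T on arm, 50T internal) — Willis relation
ring teeth: 28 + 2·11 = 50
28(ω_sun−ω_arm) = −50(ω_ring−ω_arm),  ω_ring = 0, ω_arm = 1
ω_sun = 1 − (50/28)(0−1) = 39/14
ω_out/ω_in = 39/14

39/14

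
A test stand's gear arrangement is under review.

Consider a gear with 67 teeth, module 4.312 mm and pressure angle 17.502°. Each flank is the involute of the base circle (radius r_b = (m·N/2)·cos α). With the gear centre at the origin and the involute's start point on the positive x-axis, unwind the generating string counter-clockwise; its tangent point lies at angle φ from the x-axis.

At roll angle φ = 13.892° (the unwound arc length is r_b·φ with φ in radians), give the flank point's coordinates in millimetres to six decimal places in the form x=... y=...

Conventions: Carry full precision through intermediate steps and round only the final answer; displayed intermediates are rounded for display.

x=141.754903 y=0.650711

topology: single-mesh involute geometry — m = 4.312, N = 67
pitch radius r_p = m·N/2 = 4.312·67/2 = 144.452000
base radius r_b = r_p·cos α = 144.452000·cos 17.502° = 137.764805
roll angle φ = 13.892° = 0.24246114 rad
x = r_b·(cos φ + φ·sin φ) = 141.754903
y = r_b·(sin φ − φ·cos φ) = 0.650711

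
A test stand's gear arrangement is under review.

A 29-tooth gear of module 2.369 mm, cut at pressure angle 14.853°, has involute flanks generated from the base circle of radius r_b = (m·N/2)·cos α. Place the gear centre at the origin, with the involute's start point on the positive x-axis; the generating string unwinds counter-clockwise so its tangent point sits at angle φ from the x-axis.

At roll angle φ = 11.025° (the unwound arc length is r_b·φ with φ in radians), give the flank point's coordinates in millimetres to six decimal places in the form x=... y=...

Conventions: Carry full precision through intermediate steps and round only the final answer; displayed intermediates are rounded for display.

x=33.811747 y=0.078562

topology: single-mesh involute geometry — m = 2.369, N = 29
pitch radius r_p = m·N/2 = 2.369·29/2 = 34.350500
base radius r_b = r_p·cos α = 34.350500·cos 14.853° = 33.202736
roll angle φ = 11.025° = 0.19242255 rad
x = r_b·(cos φ + φ·sin φ) = 33.811747
y = r_b·(sin φ − φ·cos φ) = 0.078562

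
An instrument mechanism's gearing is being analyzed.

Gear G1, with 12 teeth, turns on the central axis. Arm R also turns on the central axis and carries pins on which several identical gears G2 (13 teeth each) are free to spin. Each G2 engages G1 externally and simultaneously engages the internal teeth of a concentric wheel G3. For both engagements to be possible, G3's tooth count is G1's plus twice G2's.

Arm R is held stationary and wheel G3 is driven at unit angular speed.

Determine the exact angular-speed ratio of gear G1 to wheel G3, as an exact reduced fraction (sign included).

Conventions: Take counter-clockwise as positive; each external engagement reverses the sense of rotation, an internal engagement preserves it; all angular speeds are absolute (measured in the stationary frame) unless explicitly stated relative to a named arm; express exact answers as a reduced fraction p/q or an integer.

recognized (axles ride arm R): planetary set, 12/13/38 teeth
ring teeth: 12 + 2·13 = 38
12(ω_sun−ω_arm) = −38(ω_ring−ω_arm),  ω_arm = 0, ω_ring = 1
ω_sun = 0 − (38/12)(1−0) = -19/6
ω_out/ω_in = -19/6

-19/6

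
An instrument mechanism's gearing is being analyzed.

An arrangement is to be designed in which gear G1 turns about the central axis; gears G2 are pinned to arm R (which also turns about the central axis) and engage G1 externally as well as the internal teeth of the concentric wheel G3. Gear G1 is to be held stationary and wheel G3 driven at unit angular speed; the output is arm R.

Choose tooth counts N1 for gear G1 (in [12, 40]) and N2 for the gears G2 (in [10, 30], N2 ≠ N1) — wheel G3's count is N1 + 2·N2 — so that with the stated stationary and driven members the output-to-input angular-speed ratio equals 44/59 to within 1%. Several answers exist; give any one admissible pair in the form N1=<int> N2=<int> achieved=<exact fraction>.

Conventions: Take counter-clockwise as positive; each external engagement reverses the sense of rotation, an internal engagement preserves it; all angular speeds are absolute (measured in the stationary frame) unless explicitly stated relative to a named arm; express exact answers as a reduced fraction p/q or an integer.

planetary set to be sized for 44/59 (Willis relation)
Willis with ω_sun = 0: ω_arm/ω_ring = N3/(N1+N3); set equal to 44/59  ⇒  N3/N1 = (44/59)/(1 − 44/59) = 44/15
N3 = N1 + 2·N2  ⇒  N2/N1 = (N3/N1 − 1)/2 = (44/15 − 1)/2 = 29/30
smallest multiple with N1 ≥ 12 and N2 ≥ 10: k = 1  ⇒  N1 = 1·30 = 30, N2 = 1·29 = 29 (N1 ≤ 40, N2 ≤ 30, N2 ≠ N1 ✓), N3 = 30 + 2·29 = 88
check: N3/(N1+N3) with N1 = 30, N3 = 88 gives 44/59; |achieved − target| = 0 ≤ 11/1475 ✓

N1=30 N2=29 achieved=44/59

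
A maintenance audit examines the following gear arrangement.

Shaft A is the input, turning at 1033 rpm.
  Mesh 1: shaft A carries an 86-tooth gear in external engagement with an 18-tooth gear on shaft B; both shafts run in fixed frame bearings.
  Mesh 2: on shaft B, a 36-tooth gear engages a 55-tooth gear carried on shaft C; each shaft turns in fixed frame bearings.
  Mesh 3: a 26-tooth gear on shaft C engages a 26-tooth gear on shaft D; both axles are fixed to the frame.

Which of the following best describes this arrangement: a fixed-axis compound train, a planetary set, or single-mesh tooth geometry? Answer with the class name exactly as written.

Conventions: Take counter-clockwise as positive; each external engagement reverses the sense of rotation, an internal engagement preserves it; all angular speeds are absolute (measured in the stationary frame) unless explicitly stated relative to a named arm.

class = fixed-axis compound train [3 meshes; 3 ratios multiply, 3 sense flips]
classification: fixed-axis compound train

fixed-axis compound train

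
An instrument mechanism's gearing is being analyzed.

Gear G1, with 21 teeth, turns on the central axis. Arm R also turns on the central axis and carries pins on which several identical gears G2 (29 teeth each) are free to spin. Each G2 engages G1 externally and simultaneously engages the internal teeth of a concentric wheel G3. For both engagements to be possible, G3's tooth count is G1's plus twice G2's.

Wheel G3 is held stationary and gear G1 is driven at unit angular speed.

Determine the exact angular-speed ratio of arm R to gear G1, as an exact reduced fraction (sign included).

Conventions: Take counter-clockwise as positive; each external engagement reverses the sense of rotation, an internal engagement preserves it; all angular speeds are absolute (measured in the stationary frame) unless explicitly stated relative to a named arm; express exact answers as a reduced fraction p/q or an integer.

21/100

topology: planetary set — G1 21T / G2 29T / G3 79T, arm = carrier (Willis)
ring teeth: 21 + 2·29 = 79
21(ω_sun−ω_arm) = −79(ω_ring−ω_arm),  ω_ring = 0, ω_sun = 1
21(1−ω_arm) = −79(0−ω_arm)  ⇒  100·ω_arm = 21  ⇒  ω_arm = 21/100
ω_out/ω_in = 21/100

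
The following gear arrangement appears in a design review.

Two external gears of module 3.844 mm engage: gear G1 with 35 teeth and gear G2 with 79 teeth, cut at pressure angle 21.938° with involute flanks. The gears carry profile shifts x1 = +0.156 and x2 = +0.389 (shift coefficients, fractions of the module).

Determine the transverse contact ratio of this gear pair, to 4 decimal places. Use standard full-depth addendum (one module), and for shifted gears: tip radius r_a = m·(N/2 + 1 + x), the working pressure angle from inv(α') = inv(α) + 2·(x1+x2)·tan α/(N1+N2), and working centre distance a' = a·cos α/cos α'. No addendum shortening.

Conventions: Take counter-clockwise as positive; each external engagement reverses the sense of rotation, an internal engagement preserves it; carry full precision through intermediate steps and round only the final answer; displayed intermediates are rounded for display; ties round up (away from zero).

single-mesh involute tooth geometry (35T engaging 79T at module 3.844)
base radii: r_b1 = 62.398890, r_b2 = 140.843209
tip radii: r_a1 = 71.713664, r_a2 = 157.177316
inv(α') = inv(21.938°) + 2·(+0.156+0.389)·tan α/(35+79) = 0.02372873  ⇒  α' = 23.21389°
a' = a·cos α / cos α' = 219.1080·cos 21.938°/cos 23.21389° = 221.146134
action lengths: √(r_a1²−r_b1²) = 35.344421, √(r_a2²−r_b2²) = 69.770331
base pitch p_b = π·m·cos α = 11.201823
CR = (35.344421 + 69.770331 − 221.146134·sin 23.21389°)/11.201823 = 1.602127
contact ratio ≈ 1.6021

1.6021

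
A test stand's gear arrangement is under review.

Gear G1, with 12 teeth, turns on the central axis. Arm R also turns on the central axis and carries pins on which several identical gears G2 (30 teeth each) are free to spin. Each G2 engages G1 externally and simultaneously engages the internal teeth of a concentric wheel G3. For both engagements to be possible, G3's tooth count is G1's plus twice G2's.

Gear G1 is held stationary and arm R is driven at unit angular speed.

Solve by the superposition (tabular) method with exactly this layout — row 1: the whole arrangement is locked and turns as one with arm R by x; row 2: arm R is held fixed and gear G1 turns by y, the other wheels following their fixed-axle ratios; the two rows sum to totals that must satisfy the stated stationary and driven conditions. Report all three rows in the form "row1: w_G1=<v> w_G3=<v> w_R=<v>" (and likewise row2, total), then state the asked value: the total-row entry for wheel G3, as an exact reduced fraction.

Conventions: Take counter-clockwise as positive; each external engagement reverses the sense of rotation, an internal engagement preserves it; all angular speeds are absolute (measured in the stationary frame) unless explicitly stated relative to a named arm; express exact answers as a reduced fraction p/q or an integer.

row1: w_G1=1 w_G3=1 w_R=1
row2: w_G1=-1 w_G3=1/6 w_R=0
total: w_G1=0 w_G3=7/6 w_R=1
asked value: 7/6

recognized (axles ride arm R): planetary set, 12/30/72 teeth
row 1: whole set turns with the arm by x
row 2 (arm held, sun turns y): ω_ring = −(12/72)·y, ω_arm = 0
boundary: total ω_sun = x + y = 0 and total ω_arm = x = 1  ⇒  y = -1, x = 1
row 2 ring = −(12/72)·(-1) = 1/6
totals (row 1 + row 2): sun 1 + (-1) = 0, ring 1 + 1/6 = 7/6, arm 1 + 0 = 1
asked cell (total, ring) = 7/6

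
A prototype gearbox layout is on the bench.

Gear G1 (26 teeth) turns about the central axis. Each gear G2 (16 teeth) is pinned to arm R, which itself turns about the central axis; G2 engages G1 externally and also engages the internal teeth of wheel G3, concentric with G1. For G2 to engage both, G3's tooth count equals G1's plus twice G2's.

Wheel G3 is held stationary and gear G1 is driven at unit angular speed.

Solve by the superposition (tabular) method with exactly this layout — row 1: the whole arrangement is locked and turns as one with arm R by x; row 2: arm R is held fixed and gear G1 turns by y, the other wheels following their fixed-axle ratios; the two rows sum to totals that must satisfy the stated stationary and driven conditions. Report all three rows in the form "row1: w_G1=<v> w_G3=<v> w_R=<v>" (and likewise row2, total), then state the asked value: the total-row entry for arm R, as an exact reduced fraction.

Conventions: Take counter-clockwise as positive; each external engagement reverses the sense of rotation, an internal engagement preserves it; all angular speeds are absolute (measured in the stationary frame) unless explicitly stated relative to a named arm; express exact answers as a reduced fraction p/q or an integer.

row1: w_G1=13/42 w_G3=13/42 w_R=13/42
row2: w_G1=29/42 w_G3=-13/42 w_R=0
total: w_G1=1 w_G3=0 w_R=13/42
asked value: 13/42

recognized (axles ride arm R): planetary set, 26/16/58 teeth
row 1 — lock + rotate with arm: ω_sun = ω_ring = ω_arm = x
row 2 — arm fixed, fixed-axis ratios: sun y, ring −(26/58)·y, arm 0
boundary: total ω_ring = x − (26/58)·y = 0 and total ω_sun = x + y = 1  ⇒  y = 29/42, x = 13/42
row 2 ring = −(26/58)·29/42 = -13/42
totals (row 1 + row 2): sun 13/42 + 29/42 = 1, ring 13/42 + (-13/42) = 0, arm 13/42 + 0 = 13/42
asked cell (total, arm) = 13/42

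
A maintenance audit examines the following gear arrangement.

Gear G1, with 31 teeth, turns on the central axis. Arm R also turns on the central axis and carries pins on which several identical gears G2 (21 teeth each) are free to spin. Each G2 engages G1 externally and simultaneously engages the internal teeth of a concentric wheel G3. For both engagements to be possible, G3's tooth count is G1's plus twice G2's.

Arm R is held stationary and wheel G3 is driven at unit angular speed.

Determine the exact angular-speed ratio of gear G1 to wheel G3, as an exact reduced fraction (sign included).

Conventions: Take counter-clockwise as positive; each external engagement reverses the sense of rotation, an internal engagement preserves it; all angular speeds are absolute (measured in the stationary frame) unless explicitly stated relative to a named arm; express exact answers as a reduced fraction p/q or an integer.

-73/31

topology: planetary set — G1 31T / G2 21T / G3 73T, arm = carrier (Willis)
ring teeth: 31 + 2·21 = 73
31(ω_sun−ω_arm) = −73(ω_ring−ω_arm),  ω_arm = 0, ω_ring = 1
ω_sun = 0 − (73/31)(1−0) = -73/31
ω_out/ω_in = -73/31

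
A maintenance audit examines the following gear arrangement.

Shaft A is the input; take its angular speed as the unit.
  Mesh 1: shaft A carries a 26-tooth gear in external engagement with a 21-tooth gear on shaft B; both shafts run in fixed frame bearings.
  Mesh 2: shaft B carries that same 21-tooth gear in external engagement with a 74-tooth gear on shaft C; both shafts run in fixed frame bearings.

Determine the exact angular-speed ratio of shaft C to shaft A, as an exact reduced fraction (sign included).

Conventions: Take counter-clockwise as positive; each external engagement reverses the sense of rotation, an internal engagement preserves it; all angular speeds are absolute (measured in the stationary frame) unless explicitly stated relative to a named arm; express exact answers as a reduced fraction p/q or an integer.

13/37

class = fixed-axis compound train [2 meshes; 2 ratios multiply, 2 sense flips]
mesh 1 [26T→21T]: running ratio 26/21, sense −
mesh 2 [21T→74T]: running ratio 13/37, sense +
ω_out/ω_in = 13/37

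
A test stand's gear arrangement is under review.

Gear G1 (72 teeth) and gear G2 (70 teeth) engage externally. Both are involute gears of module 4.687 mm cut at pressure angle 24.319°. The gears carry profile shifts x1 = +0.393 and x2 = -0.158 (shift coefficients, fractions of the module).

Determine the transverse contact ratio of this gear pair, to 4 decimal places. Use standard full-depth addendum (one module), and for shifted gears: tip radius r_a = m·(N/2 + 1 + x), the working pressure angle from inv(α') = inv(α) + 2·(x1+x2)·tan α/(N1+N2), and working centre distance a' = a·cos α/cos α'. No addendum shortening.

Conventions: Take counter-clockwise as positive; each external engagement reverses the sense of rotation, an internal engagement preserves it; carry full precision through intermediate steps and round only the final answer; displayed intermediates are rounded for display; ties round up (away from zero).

recognized (one external pair, fixed centres): single-mesh tooth geometry, m = 4.687, N1 = 72, N2 = 70
base radii: r_b1 = 153.759863, r_b2 = 149.488756
tip radii: r_a1 = 175.260991, r_a2 = 167.991454
inv(α') = inv(24.319°) + 2·(+0.393-0.158)·tan α/(72+70) = 0.02896575  ⇒  α' = 24.73069°
a' = a·cos α / cos α' = 332.7770·cos 24.319°/cos 24.73069° = 333.869735
action lengths: √(r_a1²−r_b1²) = 84.108973, √(r_a2²−r_b2²) = 76.643593
base pitch p_b = π·m·cos α = 13.418079
CR = (84.108973 + 76.643593 − 333.869735·sin 24.73069°)/13.418079 = 1.570788
contact ratio ≈ 1.5708

1.5708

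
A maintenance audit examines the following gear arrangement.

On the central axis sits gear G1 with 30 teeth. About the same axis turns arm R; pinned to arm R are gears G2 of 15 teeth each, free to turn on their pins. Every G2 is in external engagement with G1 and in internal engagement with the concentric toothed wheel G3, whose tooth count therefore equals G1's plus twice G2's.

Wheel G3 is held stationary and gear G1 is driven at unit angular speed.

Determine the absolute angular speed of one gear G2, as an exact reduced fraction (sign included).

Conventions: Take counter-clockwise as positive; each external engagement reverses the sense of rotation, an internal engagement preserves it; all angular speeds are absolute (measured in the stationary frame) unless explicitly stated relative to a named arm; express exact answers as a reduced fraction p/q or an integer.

planetary set (30T centre, 15T on arm, 60T internal) — Willis relation
ring teeth: 30 + 2·15 = 60
30(ω_sun−ω_arm) = −60(ω_ring−ω_arm),  ω_ring = 0, ω_sun = 1
30(1−ω_arm) = −60(0−ω_arm)  ⇒  90·ω_arm = 30  ⇒  ω_arm = 1/3
sun–planet mesh: 30·(1−1/3) = −15·(ω_p−ω_arm)  ⇒  ω_p−ω_arm = -4/3
ω_p = 1/3 − 4/3 = -1
exact speed ratio = -1

-1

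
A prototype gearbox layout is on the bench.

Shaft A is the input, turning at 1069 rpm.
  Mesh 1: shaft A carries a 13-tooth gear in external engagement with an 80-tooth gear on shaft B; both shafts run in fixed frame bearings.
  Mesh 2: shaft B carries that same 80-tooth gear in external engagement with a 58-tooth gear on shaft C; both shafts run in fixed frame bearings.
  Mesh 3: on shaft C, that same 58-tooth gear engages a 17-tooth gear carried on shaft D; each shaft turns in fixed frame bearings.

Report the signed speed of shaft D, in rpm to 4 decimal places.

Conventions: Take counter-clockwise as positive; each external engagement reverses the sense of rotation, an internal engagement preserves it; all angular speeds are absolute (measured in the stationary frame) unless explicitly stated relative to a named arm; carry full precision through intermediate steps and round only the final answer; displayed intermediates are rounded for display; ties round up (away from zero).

-817.4706 rpm

class = fixed-axis compound train [3 meshes; 3 ratios multiply, 3 sense flips]
mesh 1 [13T→80T]: ω = 1069.0000×13/80 = 173.7125 rpm, sense flips to −
mesh 2 [80T→58T]: ω = 173.7125×80/58 = 239.6034 rpm, sense flips to +
mesh 3 [58T→17T]: ω = 239.6034×58/17 = 817.4706 rpm, sense flips to −
signed output speed = -817.4706 rpm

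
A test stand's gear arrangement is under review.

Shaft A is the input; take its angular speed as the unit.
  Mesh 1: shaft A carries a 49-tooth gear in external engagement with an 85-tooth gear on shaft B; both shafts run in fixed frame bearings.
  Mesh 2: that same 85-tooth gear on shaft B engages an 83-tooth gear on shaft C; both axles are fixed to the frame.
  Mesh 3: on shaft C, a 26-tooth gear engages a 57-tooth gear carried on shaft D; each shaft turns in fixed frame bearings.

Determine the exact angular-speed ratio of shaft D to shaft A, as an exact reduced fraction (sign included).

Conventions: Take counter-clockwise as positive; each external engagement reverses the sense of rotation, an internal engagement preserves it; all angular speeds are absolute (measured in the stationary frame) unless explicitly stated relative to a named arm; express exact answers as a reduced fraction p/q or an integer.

class = fixed-axis compound train [3 meshes; 3 ratios multiply, 3 sense flips]
mesh 1 [49T→85T]: running ratio 49/85, sense −
mesh 2 [85T→83T]: running ratio 49/83, sense +
mesh 3 [26T→57T]: running ratio 1274/4731, sense −
ω_out/ω_in = -1274/4731

-1274/4731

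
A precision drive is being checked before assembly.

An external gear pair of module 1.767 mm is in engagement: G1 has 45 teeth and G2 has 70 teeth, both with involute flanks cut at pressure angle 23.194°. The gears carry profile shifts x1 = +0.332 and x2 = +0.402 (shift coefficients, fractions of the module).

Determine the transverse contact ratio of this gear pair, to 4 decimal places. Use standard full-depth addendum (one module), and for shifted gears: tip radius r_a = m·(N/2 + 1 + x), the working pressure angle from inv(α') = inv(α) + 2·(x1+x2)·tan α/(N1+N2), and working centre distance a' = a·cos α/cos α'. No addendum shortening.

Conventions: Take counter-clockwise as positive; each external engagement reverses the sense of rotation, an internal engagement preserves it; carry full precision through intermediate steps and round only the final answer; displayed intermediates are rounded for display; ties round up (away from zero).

1.5516

single-mesh involute tooth geometry (45T engaging 70T at module 1.767)
base radii: r_b1 = 36.544163, r_b2 = 56.846476
tip radii: r_a1 = 42.111144, r_a2 = 64.322334
inv(α') = inv(23.194°) + 2·(+0.332+0.402)·tan α/(45+70) = 0.02913453  ⇒  α' = 24.77617°
a' = a·cos α / cos α' = 101.6025·cos 23.194°/cos 24.77617° = 102.858584
action lengths: √(r_a1²−r_b1²) = 20.925405, √(r_a2²−r_b2²) = 30.097189
base pitch p_b = π·m·cos α = 5.102528
CR = (20.925405 + 30.097189 − 102.858584·sin 24.77617°)/5.102528 = 1.551619
contact ratio ≈ 1.5516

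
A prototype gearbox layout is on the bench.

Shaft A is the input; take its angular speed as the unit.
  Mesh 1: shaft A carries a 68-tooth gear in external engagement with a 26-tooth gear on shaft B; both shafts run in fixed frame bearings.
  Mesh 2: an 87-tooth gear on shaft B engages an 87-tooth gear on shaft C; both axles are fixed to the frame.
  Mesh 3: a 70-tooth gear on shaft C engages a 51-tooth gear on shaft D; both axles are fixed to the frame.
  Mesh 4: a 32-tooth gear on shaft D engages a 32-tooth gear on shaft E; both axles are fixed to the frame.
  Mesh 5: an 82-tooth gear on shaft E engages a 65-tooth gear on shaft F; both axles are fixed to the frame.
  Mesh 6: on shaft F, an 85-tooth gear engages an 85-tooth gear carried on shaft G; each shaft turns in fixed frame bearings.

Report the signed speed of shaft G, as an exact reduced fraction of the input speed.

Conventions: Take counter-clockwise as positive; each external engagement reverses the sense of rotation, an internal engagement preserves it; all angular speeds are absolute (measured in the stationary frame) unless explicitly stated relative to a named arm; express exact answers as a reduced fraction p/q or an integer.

6-mesh fixed-axis compound train (all bearings frame-fixed)
mesh 1 [68T→26T]: |ω|/ω_in = 1×68/26 = 34/13, sense flips to −
mesh 2 [87T→87T]: |ω|/ω_in = (34/13)×87/87 = 34/13, sense flips to +
mesh 3 [70T→51T]: |ω|/ω_in = (34/13)×70/51 = 140/39, sense flips to −
mesh 4 [32T→32T]: |ω|/ω_in = (140/39)×32/32 = 140/39, sense flips to +
mesh 5 [82T→65T]: |ω|/ω_in = (140/39)×82/65 = 2296/507, sense flips to −
mesh 6 [85T→85T]: |ω|/ω_in = (2296/507)×85/85 = 2296/507, sense flips to +
signed output speed (× input speed) = 2296/507

2296/507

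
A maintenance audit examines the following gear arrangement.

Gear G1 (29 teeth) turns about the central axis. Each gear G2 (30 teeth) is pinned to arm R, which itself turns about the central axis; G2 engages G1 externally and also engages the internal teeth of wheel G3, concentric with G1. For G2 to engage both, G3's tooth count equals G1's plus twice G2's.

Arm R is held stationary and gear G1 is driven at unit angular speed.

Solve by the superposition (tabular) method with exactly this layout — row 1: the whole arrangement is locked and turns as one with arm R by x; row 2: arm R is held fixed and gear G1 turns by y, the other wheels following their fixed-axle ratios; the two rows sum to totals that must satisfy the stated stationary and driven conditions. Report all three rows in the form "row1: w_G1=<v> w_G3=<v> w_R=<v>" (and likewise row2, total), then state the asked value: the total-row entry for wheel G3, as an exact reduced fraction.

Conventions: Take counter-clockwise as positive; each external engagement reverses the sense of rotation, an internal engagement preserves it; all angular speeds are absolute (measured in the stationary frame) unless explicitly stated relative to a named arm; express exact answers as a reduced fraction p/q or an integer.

topology: planetary set — G1 29T / G2 30T / G3 89T, arm = carrier (Willis)
superposition row 1 [locked train]: every member turns x
row 2: sun turns y, ring = −(29/89)·y, arm 0
boundary: total ω_arm = x = 0 and total ω_sun = x + y = 1  ⇒  y = 1, x = 0
row 2 ring = −(29/89)·1 = -29/89
totals (row 1 + row 2): sun 0 + 1 = 1, ring 0 + (-29/89) = -29/89, arm 0 + 0 = 0
asked cell (total, ring) = -29/89

row1: w_G1=0 w_G3=0 w_R=0
row2: w_G1=1 w_G3=-29/89 w_R=0
total: w_G1=1 w_G3=-29/89 w_R=0
asked value: -29/89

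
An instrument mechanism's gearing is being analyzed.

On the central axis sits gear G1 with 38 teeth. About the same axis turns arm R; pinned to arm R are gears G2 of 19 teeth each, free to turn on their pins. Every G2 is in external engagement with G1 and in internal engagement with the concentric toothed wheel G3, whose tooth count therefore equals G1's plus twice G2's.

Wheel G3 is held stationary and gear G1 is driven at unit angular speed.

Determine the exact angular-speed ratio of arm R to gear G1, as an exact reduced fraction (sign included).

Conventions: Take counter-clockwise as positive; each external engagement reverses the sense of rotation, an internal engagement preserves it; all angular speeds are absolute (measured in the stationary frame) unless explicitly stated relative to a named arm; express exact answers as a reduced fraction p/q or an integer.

recognized (axles ride arm R): planetary set, 38/19/76 teeth
ring teeth: 38 + 2·19 = 76
38(ω_sun−ω_arm) = −76(ω_ring−ω_arm),  ω_ring = 0, ω_sun = 1
38(1−ω_arm) = −76(0−ω_arm)  ⇒  114·ω_arm = 38  ⇒  ω_arm = 1/3
ω_out/ω_in = 1/3

1/3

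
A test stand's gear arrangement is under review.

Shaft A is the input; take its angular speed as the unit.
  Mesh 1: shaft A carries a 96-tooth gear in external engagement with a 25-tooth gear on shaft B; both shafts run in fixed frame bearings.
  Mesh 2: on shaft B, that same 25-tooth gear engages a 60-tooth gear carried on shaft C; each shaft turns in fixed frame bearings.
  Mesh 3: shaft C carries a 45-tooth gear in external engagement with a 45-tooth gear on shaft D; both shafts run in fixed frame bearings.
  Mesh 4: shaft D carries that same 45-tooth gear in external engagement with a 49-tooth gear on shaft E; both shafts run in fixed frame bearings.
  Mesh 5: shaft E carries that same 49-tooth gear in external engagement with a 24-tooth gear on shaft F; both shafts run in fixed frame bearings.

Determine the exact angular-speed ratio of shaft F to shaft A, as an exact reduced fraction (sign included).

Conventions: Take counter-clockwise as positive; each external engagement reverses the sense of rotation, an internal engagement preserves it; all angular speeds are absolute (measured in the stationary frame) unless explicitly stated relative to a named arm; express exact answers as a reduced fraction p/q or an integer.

-3

class = fixed-axis compound train [5 meshes; 5 ratios multiply, 5 sense flips]
mesh 1 [96T→25T]: running ratio 96/25, sense −
mesh 2 [25T→60T]: running ratio 8/5, sense +
mesh 3 [45T→45T]: running ratio 8/5, sense −
mesh 4 [45T→49T]: running ratio 72/49, sense +
mesh 5 [49T→24T]: running ratio 3, sense −
ω_out/ω_in = -3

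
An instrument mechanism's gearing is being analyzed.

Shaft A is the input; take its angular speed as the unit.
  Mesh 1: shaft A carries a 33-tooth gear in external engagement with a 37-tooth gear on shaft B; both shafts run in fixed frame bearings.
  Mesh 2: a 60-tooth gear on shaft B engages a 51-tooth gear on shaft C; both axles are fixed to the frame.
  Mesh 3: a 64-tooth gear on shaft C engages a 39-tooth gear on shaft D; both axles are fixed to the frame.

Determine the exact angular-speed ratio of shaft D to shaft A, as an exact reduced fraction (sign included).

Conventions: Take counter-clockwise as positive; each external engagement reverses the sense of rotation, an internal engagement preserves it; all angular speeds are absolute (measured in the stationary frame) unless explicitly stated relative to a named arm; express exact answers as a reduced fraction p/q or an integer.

class = fixed-axis compound train [3 meshes; 3 ratios multiply, 3 sense flips]
mesh 1 [33T→37T]: running ratio 33/37, sense −
mesh 2 [60T→51T]: running ratio 660/629, sense +
mesh 3 [64T→39T]: running ratio 14080/8177, sense −
ω_out/ω_in = -14080/8177

-14080/8177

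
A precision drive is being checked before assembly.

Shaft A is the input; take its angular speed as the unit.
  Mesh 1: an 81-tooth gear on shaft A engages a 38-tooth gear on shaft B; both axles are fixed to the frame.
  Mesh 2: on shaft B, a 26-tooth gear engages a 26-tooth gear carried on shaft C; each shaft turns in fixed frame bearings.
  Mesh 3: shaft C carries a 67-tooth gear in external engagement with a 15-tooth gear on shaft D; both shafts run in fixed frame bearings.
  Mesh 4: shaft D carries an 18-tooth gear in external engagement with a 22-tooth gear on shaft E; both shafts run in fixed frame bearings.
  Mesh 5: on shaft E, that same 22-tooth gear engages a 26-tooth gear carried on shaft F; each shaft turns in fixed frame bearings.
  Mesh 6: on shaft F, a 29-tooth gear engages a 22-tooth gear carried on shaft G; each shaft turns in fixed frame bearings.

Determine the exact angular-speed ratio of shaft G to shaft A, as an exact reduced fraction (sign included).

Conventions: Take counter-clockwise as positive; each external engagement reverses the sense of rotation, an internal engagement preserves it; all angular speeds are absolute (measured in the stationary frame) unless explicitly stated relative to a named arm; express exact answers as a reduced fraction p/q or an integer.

472149/54340

class = fixed-axis compound train [6 meshes; 6 ratios multiply, 6 sense flips]
mesh 1 [81T→38T]: running ratio 81/38, sense −
mesh 2 [26T→26T]: running ratio 81/38, sense +
mesh 3 [67T→15T]: running ratio 1809/190, sense −
mesh 4 [18T→22T]: running ratio 16281/2090, sense +
mesh 5 [22T→26T]: running ratio 16281/2470, sense −
mesh 6 [29T→22T]: running ratio 472149/54340, sense +
ω_out/ω_in = 472149/54340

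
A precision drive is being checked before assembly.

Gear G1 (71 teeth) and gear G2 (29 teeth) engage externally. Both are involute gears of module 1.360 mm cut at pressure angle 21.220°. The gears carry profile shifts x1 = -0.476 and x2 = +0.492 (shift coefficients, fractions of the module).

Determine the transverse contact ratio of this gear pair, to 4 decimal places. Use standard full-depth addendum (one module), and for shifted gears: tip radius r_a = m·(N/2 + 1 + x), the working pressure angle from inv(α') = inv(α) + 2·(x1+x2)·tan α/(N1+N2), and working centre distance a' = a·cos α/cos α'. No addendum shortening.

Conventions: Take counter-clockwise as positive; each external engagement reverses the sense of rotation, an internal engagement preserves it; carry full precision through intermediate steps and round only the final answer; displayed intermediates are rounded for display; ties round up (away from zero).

1.5836

recognized (one external pair, fixed centres): single-mesh tooth geometry, m = 1.360, N1 = 71, N2 = 29
base radii: r_b1 = 45.006496, r_b2 = 18.382935
tip radii: r_a1 = 48.992640, r_a2 = 21.749120
inv(α') = inv(21.220°) + 2·(-0.476+0.492)·tan α/(71+29) = 0.01804145  ⇒  α' = 21.26711°
a' = a·cos α / cos α' = 68.0000·cos 21.220°/cos 21.26711° = 68.021737
action lengths: √(r_a1²−r_b1²) = 19.357017, √(r_a2²−r_b2²) = 11.622905
base pitch p_b = π·m·cos α = 3.982875
CR = (19.357017 + 11.622905 − 68.021737·sin 21.26711°)/3.982875 = 1.583612
contact ratio ≈ 1.5836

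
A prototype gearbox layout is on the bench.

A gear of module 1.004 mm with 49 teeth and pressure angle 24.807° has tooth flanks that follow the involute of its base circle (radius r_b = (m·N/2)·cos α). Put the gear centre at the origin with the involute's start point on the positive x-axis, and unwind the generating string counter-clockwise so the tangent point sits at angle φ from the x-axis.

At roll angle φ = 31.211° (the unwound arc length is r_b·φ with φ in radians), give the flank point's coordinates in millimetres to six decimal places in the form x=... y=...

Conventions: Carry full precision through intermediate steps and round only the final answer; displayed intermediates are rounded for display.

x=25.399311 y=1.167741

topology: single-mesh involute geometry — m = 1.004, N = 49
pitch radius r_p = m·N/2 = 1.004·49/2 = 24.598000
base radius r_b = r_p·cos α = 24.598000·cos 24.807° = 22.328250
roll angle φ = 31.211° = 0.54473471 rad
x = r_b·(cos φ + φ·sin φ) = 25.399311
y = r_b·(sin φ − φ·cos φ) = 1.167741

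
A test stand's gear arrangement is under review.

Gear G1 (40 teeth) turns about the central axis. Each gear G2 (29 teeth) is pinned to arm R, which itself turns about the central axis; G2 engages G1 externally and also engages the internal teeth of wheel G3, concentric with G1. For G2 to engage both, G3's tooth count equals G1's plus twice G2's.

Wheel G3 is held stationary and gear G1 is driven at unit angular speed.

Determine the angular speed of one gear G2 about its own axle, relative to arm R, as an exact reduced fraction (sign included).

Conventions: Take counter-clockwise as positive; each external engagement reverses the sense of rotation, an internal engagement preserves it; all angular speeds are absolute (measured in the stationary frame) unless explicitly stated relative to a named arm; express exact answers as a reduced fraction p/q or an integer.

-1960/2001

class = planetary set [G3 = 40+2·29 = 98; Willis about the carrier]
ring teeth: 40 + 2·29 = 98
40(ω_sun−ω_arm) = −98(ω_ring−ω_arm),  ω_ring = 0, ω_sun = 1
40(1−ω_arm) = −98(0−ω_arm)  ⇒  138·ω_arm = 40  ⇒  ω_arm = 20/69
sun–planet mesh: 40·(1−20/69) = −29·(ω_p−ω_arm)  ⇒  ω_p−ω_arm = -1960/2001
exact speed ratio = -1960/2001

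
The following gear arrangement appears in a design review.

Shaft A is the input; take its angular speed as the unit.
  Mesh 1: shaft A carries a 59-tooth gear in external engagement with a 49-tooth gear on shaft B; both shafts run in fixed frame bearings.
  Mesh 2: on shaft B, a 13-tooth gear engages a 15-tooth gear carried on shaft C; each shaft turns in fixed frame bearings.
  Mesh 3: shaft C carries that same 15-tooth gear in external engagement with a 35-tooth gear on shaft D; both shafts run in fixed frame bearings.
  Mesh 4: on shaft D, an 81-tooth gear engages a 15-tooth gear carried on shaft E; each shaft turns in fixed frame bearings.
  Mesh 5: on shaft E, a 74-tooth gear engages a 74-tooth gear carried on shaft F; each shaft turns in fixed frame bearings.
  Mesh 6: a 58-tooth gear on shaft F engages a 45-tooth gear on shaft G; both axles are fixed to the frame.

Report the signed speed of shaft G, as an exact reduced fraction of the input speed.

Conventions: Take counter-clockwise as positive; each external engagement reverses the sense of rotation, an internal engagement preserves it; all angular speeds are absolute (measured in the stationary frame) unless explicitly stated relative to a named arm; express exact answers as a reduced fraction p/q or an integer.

6-mesh fixed-axis compound train (all bearings frame-fixed)
mesh 1 [59T→49T]: |ω|/ω_in = 1×59/49 = 59/49, sense flips to −
mesh 2 [13T→15T]: |ω|/ω_in = (59/49)×13/15 = 767/735, sense flips to +
mesh 3 [15T→35T]: |ω|/ω_in = (767/735)×15/35 = 767/1715, sense flips to −
mesh 4 [81T→15T]: |ω|/ω_in = (767/1715)×81/15 = 20709/8575, sense flips to +
mesh 5 [74T→74T]: |ω|/ω_in = (20709/8575)×74/74 = 20709/8575, sense flips to −
mesh 6 [58T→45T]: |ω|/ω_in = (20709/8575)×58/45 = 133458/42875, sense flips to +
signed output speed (× input speed) = 133458/42875

133458/42875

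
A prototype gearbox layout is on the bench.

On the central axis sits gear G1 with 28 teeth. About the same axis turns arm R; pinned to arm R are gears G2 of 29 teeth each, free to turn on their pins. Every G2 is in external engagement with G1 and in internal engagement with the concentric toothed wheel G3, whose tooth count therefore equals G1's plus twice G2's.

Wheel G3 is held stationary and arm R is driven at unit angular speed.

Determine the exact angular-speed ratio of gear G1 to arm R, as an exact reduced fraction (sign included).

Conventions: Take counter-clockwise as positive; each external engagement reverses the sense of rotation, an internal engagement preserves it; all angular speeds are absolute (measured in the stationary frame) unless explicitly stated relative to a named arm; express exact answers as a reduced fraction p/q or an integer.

57/14

topology: planetary set — G1 28T / G2 29T / G3 86T, arm = carrier (Willis)
ring teeth: 28 + 2·29 = 86
28(ω_sun−ω_arm) = −86(ω_ring−ω_arm),  ω_ring = 0, ω_arm = 1
ω_sun = 1 − (86/28)(0−1) = 57/14
ω_out/ω_in = 57/14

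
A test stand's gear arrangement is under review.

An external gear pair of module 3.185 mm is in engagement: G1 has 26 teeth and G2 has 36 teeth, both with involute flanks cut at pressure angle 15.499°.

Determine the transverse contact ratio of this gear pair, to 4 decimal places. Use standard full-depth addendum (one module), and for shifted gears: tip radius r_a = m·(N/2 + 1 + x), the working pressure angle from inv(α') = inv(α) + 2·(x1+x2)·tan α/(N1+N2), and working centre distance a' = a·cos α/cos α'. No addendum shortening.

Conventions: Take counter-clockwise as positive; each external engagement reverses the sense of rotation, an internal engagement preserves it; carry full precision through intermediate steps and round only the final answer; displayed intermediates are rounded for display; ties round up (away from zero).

1.8899

single-mesh involute tooth geometry (26T engaging 36T at module 3.185)
base radii: r_b1 = 39.899312, r_b2 = 55.245201
tip radii: r_a1 = 44.590000, r_a2 = 60.515000
no profile shift: α' = α, a' = a
action lengths: √(r_a1²−r_b1²) = 19.907612, √(r_a2²−r_b2²) = 24.698845
base pitch p_b = π·m·cos α = 9.642107
CR = (19.907612 + 24.698845 − 98.735000·sin 15.49900°)/9.642107 = 1.889871
contact ratio ≈ 1.8899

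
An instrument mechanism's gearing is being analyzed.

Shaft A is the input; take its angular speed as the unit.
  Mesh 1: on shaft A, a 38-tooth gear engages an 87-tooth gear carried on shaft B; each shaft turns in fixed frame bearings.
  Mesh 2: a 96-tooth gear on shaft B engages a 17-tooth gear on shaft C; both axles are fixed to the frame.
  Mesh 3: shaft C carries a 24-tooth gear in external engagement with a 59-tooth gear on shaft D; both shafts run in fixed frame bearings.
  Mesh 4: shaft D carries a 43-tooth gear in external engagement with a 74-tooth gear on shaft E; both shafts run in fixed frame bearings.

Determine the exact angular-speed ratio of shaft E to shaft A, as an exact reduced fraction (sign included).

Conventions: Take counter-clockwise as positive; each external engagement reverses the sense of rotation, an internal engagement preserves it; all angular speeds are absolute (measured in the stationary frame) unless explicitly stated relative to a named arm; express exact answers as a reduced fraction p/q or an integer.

627456/1076219

class = fixed-axis compound train [4 meshes; 4 ratios multiply, 4 sense flips]
mesh 1 [38T→87T]: running ratio 38/87, sense −
mesh 2 [96T→17T]: running ratio 1216/493, sense +
mesh 3 [24T→59T]: running ratio 29184/29087, sense −
mesh 4 [43T→74T]: running ratio 627456/1076219, sense +
ω_out/ω_in = 627456/1076219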